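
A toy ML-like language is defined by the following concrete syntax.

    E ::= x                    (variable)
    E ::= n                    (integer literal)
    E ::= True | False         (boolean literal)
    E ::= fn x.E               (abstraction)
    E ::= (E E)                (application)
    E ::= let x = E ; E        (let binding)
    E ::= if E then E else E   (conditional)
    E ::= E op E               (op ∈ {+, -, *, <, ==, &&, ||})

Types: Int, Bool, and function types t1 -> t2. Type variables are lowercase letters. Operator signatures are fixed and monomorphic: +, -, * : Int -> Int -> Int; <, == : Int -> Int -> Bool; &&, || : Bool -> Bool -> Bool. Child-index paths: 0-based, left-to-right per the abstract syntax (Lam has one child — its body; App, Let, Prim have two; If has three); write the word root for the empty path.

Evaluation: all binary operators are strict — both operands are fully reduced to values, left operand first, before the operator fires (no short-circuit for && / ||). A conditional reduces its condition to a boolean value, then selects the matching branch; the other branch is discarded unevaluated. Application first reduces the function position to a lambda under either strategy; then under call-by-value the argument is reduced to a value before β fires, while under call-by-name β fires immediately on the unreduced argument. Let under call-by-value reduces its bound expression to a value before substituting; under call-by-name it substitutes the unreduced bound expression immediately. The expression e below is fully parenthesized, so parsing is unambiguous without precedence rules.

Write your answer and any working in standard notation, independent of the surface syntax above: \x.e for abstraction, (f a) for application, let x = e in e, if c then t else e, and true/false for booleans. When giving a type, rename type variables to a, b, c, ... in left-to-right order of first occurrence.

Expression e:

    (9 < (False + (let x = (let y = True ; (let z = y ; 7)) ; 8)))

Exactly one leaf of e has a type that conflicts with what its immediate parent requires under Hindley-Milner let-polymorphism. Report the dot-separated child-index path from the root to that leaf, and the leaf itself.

Answer: 1.0 : false

Derivation:
  unify Int ~ Int
  unify Bool ~ Int
  FAIL: mismatch Bool ~ Int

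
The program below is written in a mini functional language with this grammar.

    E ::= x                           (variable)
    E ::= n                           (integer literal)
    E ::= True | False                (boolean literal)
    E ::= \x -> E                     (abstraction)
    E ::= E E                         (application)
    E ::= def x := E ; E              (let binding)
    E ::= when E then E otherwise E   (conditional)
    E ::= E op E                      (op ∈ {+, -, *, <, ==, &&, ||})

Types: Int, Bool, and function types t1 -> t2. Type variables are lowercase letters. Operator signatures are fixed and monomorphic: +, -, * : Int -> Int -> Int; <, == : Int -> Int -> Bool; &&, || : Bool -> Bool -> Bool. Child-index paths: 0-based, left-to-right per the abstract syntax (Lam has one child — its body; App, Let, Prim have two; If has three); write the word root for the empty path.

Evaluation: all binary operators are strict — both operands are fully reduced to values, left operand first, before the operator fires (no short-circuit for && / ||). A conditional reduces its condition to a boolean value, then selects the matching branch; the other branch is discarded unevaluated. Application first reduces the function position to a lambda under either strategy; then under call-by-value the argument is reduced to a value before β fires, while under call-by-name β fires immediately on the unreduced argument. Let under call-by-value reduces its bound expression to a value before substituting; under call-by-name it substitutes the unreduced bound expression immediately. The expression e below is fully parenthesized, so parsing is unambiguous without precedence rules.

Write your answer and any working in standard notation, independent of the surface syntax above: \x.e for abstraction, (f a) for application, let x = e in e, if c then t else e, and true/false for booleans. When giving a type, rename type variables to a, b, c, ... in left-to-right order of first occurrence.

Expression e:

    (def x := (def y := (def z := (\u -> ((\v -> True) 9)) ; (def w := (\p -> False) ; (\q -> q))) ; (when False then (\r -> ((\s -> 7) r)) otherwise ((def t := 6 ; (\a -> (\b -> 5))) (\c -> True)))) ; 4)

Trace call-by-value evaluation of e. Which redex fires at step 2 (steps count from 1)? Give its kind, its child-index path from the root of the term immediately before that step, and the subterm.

Working:
step 0: (let x = (let y = (let z = (\u.((\v.true) 9)) in (let w = (\p.false) in (\q.q))) in (if false then (\r.((\s.7) r)) else ((let t = 6 in (\a.(\b.5))) (\c.true)))) in 4)
step 1: [let@0.0] (let x = (let y = (let w = (\p.false) in (\q.q)) in (if false then (\r.((\s.7) r)) else ((let t = 6 in (\a.(\b.5))) (\c.true)))) in 4)
step 2: [let@0.0] (let x = (let y = (\q.q) in (if false then (\r.((\s.7) r)) else ((let t = 6 in (\a.(\b.5))) (\c.true)))) in 4)

Answer: let at 0.0 : (let w = (\p.false) in (\q.q))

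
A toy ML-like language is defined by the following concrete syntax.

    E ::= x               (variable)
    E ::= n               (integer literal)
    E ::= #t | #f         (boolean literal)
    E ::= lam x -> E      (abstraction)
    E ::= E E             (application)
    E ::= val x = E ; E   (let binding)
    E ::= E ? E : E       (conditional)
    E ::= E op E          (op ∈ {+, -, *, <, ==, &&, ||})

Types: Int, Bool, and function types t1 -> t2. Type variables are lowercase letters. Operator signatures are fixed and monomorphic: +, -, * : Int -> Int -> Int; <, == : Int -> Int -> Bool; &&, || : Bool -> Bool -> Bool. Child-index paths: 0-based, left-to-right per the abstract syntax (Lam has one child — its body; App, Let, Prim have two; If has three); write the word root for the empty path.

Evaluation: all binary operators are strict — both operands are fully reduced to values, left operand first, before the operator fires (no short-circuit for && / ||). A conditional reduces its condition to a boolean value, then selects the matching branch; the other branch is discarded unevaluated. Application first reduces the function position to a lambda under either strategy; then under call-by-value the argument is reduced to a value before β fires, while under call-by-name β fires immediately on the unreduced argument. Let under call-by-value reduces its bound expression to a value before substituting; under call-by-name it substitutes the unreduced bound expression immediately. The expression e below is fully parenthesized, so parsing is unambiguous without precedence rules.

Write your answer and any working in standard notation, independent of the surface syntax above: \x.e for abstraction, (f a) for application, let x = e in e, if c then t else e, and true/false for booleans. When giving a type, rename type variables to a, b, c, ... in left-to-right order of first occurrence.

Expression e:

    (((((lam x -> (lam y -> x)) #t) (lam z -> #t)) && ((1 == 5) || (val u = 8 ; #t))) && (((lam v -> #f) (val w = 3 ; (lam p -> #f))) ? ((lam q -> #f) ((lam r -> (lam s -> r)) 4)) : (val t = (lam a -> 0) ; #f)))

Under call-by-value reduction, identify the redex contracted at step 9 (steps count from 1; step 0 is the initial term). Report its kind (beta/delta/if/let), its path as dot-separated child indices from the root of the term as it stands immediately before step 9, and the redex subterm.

Answer: if at 1 : (if false then ((\q.false) ((\r.(\s.r)) 4)) else (let t = (\a.0) in false))

Trace:
step 0: (((((\x.(\y.x)) true) (\z.true)) && ((1 == 5) || (let u = 8 in true))) && (if ((\v.false) (let w = 3 in (\p.false))) then ((\q.false) ((\r.(\s.r)) 4)) else (let t = (\a.0) in false)))
step 1: [beta@0.0.0] ((((\y.true) (\z.true)) && ((1 == 5) || (let u = 8 in true))) && (if ((\v.false) (let w = 3 in (\p.false))) then ((\q.false) ((\r.(\s.r)) 4)) else (let t = (\a.0) in false)))
step 2: [beta@0.0] ((true && ((1 == 5) || (let u = 8 in true))) && (if ((\v.false) (let w = 3 in (\p.false))) then ((\q.false) ((\r.(\s.r)) 4)) else (let t = (\a.0) in false)))
step 3: [delta@0.1.0] ((true && (false || (let u = 8 in true))) && (if ((\v.false) (let w = 3 in (\p.false))) then ((\q.false) ((\r.(\s.r)) 4)) else (let t = (\a.0) in false)))
step 4: [let@0.1.1] ((true && (false || true)) && (if ((\v.false) (let w = 3 in (\p.false))) then ((\q.false) ((\r.(\s.r)) 4)) else (let t = (\a.0) in false)))
step 5: [delta@0.1] ((true && true) && (if ((\v.false) (let w = 3 in (\p.false))) then ((\q.false) ((\r.(\s.r)) 4)) else (let t = (\a.0) in false)))
step 6: [delta@0] (true && (if ((\v.false) (let w = 3 in (\p.false))) then ((\q.false) ((\r.(\s.r)) 4)) else (let t = (\a.0) in false)))
step 7: [let@1.0.1] (true && (if ((\v.false) (\p.false)) then ((\q.false) ((\r.(\s.r)) 4)) else (let t = (\a.0) in false)))
step 8: [beta@1.0] (true && (if false then ((\q.false) ((\r.(\s.r)) 4)) else (let t = (\a.0) in false)))
step 9: [if@1] (true && (let t = (\a.0) in false))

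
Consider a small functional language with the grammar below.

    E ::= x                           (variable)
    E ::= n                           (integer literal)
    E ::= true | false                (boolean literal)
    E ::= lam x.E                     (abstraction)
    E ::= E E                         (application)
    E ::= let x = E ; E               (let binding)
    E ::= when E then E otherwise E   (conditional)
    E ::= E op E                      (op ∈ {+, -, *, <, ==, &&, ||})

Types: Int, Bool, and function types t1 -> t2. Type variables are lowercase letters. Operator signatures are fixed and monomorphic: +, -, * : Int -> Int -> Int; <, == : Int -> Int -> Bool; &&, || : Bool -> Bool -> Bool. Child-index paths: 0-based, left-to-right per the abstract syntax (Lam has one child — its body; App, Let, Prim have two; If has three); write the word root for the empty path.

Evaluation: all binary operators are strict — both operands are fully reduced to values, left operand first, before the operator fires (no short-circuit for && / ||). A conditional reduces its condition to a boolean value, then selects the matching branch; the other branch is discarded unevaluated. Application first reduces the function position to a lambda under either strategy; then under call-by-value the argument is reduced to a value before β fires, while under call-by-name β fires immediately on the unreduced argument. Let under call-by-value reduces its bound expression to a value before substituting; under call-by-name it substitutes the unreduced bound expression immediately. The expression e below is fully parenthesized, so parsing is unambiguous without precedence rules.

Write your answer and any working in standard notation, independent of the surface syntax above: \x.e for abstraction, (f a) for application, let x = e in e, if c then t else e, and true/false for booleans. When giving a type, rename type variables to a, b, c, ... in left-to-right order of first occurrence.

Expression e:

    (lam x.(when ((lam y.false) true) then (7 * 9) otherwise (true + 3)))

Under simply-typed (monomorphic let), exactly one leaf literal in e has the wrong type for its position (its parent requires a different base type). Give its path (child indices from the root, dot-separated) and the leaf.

Answer: 0.2.0 : true

Trace:
\y._ : b -> Bool
  unify b -> Bool ~ Bool -> c
  unify b ~ Bool
  unify Bool ~ c
_ _ : Bool
  unify Bool ~ Bool
  unify Int ~ Int
  unify Int ~ Int
  unify Bool ~ Int
  FAIL: mismatch Bool ~ Int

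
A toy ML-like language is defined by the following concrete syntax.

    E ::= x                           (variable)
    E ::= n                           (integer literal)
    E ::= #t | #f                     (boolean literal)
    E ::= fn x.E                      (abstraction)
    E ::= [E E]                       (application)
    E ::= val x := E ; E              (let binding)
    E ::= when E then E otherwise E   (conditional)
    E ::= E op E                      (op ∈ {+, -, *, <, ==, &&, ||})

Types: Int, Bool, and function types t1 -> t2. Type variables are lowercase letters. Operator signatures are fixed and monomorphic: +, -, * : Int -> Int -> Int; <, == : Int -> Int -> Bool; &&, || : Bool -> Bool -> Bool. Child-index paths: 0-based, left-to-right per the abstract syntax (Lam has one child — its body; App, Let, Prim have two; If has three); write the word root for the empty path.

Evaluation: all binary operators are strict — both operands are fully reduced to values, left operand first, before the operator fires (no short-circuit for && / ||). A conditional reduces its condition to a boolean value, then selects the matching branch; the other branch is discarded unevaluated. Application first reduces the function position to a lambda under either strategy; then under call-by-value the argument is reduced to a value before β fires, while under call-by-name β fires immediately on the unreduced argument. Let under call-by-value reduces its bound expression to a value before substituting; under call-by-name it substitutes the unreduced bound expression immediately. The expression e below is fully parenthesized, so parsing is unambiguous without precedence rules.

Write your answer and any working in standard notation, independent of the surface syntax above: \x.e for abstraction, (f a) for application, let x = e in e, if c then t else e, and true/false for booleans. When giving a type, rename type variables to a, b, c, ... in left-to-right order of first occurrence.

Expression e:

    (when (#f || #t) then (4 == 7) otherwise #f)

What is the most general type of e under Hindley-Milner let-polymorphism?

Derivation:
  unify Bool ~ Bool
  unify Bool ~ Bool
  unify Bool ~ Bool
  unify Int ~ Int
  unify Int ~ Int
  unify Bool ~ Bool

Answer: Bool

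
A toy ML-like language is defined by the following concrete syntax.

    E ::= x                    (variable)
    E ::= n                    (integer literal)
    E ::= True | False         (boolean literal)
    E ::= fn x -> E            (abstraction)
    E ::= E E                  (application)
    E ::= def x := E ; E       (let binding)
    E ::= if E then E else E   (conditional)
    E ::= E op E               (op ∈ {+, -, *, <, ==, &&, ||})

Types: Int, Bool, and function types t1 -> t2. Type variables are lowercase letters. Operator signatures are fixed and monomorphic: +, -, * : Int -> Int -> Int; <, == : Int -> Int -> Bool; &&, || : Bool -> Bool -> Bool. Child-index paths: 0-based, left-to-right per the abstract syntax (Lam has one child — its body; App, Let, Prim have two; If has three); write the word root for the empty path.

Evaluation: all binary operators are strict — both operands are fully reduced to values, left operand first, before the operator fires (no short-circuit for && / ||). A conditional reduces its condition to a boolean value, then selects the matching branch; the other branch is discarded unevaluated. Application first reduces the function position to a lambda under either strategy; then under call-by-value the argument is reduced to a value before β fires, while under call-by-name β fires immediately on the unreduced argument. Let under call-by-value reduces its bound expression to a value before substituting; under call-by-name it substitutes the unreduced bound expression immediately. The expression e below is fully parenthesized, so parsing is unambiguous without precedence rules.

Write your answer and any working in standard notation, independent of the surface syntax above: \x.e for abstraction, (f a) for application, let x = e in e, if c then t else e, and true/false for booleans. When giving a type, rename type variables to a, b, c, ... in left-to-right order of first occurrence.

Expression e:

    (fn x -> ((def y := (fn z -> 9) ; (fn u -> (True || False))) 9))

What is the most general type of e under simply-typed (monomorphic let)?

Trace:
\z._ : b -> Int
let y : b -> Int
  unify Bool ~ Bool
  unify Bool ~ Bool
\u._ : c -> Bool
  unify c -> Bool ~ Int -> d
  unify c ~ Int
  unify Bool ~ d
_ _ : Bool
\x._ : a -> Bool

Answer: a -> Bool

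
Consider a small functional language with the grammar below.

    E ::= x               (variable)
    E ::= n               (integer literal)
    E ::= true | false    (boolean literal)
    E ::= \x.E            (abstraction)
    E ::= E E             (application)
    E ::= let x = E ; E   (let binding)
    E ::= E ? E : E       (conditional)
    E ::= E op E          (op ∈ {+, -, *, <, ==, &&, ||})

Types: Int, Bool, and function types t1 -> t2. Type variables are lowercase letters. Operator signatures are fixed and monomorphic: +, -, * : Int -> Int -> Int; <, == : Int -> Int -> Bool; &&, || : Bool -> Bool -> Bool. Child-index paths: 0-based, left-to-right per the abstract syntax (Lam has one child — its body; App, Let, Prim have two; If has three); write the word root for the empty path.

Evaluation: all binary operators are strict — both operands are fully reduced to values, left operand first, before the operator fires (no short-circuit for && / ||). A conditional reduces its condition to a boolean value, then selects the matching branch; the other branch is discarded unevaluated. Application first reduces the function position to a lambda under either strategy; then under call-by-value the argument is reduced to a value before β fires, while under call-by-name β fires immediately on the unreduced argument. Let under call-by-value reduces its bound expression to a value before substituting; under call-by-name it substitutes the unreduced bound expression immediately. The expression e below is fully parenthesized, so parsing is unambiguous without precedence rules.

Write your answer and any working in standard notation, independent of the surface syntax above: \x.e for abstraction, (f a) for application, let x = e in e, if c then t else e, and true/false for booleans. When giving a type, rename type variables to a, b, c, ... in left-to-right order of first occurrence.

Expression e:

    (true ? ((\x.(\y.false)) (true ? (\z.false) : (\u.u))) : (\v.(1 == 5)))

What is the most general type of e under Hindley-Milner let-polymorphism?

Answer: a -> Bool

Working:
  unify Bool ~ Bool
\y._ : b -> Bool
\x._ : a -> b -> Bool
  unify Bool ~ Bool
\z._ : c -> Bool
u : d
\u._ : d -> d
  unify c -> Bool ~ d -> d
  unify c ~ d
  unify Bool ~ d
  unify a -> b -> Bool ~ (Bool -> Bool) -> e
  unify a ~ Bool -> Bool
  unify b -> Bool ~ e
_ _ : b -> Bool
  unify Int ~ Int
  unify Int ~ Int
\v._ : f -> Bool
  unify b -> Bool ~ f -> Bool
  unify b ~ f
  unify Bool ~ Bool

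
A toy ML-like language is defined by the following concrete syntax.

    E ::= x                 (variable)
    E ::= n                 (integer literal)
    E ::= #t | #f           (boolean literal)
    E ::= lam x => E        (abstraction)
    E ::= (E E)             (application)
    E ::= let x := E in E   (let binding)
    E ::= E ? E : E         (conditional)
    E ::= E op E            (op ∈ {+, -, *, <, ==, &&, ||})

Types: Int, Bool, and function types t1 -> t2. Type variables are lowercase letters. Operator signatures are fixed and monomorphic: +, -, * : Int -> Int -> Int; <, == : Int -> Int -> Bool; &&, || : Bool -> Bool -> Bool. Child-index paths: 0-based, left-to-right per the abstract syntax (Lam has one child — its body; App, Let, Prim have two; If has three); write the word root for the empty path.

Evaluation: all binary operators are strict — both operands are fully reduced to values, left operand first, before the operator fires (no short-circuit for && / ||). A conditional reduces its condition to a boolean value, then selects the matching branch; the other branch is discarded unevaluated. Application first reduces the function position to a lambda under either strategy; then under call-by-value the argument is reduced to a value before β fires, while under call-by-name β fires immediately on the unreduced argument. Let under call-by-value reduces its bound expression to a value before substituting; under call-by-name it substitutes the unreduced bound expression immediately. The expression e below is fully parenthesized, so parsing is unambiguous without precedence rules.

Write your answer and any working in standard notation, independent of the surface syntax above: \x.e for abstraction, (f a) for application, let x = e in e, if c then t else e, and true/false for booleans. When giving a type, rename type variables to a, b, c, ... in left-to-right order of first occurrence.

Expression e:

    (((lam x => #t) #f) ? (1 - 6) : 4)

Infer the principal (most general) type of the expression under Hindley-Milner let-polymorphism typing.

Trace:
\x._ : a -> Bool
  unify a -> Bool ~ Bool -> b
  unify a ~ Bool
  unify Bool ~ b
_ _ : Bool
  unify Bool ~ Bool
  unify Int ~ Int
  unify Int ~ Int
  unify Int ~ Int

Answer: Int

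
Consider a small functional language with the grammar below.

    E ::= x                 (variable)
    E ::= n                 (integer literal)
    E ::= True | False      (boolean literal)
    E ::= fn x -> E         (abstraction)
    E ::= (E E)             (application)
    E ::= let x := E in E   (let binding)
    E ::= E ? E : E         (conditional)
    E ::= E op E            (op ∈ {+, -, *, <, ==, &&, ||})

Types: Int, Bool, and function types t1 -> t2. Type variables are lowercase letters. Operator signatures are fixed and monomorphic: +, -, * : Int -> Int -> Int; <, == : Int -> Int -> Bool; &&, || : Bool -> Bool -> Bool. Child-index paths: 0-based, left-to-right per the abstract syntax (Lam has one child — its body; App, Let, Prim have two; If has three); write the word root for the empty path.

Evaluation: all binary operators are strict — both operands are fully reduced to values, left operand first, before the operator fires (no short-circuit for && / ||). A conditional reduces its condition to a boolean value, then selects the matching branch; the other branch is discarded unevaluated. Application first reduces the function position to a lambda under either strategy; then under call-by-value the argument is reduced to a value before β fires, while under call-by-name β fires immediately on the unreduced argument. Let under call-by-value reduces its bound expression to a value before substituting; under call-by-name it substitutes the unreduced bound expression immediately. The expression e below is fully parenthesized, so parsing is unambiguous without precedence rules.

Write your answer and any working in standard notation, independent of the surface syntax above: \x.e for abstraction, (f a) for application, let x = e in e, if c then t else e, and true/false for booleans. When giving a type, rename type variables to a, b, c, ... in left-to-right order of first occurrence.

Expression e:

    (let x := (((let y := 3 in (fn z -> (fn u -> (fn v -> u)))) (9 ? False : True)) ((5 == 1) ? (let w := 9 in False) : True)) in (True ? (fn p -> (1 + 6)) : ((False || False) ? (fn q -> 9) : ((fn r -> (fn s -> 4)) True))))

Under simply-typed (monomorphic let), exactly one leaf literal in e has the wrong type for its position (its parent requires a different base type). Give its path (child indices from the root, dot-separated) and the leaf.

Answer: 0.0.1.0 : 9

Working:
let y : Int
u : b
\v._ : c -> b
\u._ : b -> c -> b
\z._ : a -> b -> c -> b
  unify Int ~ Bool
  FAIL: mismatch Int ~ Bool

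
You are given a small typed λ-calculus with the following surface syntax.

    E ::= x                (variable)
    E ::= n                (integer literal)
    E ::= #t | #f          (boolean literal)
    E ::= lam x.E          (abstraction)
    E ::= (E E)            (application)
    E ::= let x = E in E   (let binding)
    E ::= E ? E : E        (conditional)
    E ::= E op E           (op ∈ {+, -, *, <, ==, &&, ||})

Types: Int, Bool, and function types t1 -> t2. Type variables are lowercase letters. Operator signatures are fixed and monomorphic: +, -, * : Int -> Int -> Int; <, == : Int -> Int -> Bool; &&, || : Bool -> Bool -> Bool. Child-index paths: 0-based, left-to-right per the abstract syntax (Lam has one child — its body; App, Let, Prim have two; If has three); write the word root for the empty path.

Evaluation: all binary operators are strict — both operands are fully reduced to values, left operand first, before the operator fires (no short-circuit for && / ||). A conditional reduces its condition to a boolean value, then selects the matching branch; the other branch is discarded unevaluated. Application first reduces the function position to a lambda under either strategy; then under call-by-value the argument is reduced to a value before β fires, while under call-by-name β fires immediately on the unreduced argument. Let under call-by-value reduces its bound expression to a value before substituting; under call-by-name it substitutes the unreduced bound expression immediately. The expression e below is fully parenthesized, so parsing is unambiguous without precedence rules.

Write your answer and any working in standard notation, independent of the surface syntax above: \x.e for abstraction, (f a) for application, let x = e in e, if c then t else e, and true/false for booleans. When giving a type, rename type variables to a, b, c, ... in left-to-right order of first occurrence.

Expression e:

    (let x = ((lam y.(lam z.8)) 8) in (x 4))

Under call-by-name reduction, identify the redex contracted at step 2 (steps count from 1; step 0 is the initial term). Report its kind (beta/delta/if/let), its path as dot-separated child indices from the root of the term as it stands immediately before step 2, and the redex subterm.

Derivation:
step 0: (let x = ((\y.(\z.8)) 8) in (x 4))
step 1: [let@root] (((\y.(\z.8)) 8) 4)
step 2: [beta@0] ((\z.8) 4)

Answer: beta at 0 : ((\y.(\z.8)) 8)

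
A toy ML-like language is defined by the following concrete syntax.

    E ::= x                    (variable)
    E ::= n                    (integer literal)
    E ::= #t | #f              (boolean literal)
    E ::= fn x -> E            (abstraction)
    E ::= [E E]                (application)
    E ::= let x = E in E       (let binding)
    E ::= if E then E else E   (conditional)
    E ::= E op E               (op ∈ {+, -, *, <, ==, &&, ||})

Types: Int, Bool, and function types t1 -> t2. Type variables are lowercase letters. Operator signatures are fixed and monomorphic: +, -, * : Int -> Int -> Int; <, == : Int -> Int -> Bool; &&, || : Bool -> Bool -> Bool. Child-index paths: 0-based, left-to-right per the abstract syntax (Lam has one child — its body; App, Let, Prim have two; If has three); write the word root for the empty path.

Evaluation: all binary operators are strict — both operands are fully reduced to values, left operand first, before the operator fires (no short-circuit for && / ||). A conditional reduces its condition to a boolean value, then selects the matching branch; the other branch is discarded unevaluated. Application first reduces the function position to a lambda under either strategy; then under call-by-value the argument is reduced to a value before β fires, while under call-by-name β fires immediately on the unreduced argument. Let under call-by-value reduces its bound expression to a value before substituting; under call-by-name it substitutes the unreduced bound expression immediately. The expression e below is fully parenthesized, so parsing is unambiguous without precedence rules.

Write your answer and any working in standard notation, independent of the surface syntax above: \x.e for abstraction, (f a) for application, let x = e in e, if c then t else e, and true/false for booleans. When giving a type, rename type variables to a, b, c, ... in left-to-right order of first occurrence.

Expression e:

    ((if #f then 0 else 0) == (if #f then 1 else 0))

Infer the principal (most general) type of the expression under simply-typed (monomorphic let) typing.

Answer: Bool

Derivation:
  unify Bool ~ Bool
  unify Int ~ Int
  unify Int ~ Int
  unify Bool ~ Bool
  unify Int ~ Int
  unify Int ~ Int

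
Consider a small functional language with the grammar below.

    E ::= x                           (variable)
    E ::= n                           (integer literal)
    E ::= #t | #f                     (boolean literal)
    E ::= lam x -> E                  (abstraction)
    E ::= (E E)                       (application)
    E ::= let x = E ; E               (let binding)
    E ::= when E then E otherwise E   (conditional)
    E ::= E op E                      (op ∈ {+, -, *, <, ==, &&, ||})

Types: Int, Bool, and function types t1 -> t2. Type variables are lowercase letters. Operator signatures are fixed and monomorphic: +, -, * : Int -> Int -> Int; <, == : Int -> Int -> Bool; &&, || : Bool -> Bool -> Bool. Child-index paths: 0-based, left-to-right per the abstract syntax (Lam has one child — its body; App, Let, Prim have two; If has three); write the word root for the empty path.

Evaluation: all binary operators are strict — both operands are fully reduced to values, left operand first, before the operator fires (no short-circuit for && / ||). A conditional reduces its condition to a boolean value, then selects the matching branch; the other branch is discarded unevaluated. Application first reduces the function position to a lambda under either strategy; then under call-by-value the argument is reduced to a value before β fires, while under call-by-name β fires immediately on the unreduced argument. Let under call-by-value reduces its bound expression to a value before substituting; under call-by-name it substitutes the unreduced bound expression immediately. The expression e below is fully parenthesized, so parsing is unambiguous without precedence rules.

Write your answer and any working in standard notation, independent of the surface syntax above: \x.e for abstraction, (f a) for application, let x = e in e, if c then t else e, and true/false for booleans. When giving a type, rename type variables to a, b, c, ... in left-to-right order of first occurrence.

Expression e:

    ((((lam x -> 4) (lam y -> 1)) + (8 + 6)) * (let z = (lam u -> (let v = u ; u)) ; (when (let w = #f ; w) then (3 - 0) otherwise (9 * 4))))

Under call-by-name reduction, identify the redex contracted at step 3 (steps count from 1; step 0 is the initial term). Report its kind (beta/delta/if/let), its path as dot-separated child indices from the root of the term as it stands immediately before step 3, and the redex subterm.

Derivation:
step 0: ((((\x.4) (\y.1)) + (8 + 6)) * (let z = (\u.(let v = u in u)) in (if (let w = false in w) then (3 - 0) else (9 * 4))))
step 1: [beta@0.0] ((4 + (8 + 6)) * (let z = (\u.(let v = u in u)) in (if (let w = false in w) then (3 - 0) else (9 * 4))))
step 2: [delta@0.1] ((4 + 14) * (let z = (\u.(let v = u in u)) in (if (let w = false in w) then (3 - 0) else (9 * 4))))
step 3: [delta@0] (18 * (let z = (\u.(let v = u in u)) in (if (let w = false in w) then (3 - 0) else (9 * 4))))

Answer: delta at 0 : (4 + 14)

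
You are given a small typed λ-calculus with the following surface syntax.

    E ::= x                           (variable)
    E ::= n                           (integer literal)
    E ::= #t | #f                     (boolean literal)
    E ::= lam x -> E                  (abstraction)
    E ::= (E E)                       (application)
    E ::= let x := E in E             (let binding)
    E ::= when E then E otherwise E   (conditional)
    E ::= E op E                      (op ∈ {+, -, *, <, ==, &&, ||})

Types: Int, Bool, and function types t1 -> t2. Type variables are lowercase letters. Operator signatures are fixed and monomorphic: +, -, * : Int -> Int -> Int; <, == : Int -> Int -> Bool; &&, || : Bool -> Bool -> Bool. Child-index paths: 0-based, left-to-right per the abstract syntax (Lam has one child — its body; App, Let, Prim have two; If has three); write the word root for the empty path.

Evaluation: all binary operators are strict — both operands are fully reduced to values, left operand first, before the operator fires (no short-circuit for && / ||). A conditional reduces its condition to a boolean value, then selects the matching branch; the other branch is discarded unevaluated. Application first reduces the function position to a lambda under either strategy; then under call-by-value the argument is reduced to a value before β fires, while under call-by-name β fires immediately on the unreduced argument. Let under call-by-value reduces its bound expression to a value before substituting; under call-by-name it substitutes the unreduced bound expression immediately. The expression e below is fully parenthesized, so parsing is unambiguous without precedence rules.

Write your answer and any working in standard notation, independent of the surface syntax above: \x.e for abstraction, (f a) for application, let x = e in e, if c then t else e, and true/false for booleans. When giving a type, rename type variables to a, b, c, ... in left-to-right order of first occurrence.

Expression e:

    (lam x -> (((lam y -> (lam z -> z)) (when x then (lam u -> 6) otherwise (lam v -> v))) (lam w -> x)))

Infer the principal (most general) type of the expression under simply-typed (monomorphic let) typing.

Answer: Bool -> a -> Bool

Derivation:
z : c
\z._ : c -> c
\y._ : b -> c -> c
x : a
  unify a ~ Bool
\u._ : d -> Int
v : e
\v._ : e -> e
  unify d -> Int ~ e -> e
  unify d ~ e
  unify Int ~ e
  unify b -> c -> c ~ (Int -> Int) -> f
  unify b ~ Int -> Int
  unify c -> c ~ f
_ _ : c -> c
x : Bool
\w._ : g -> Bool
  unify c -> c ~ (g -> Bool) -> h
  unify c ~ g -> Bool
  unify g -> Bool ~ h
_ _ : g -> Bool
\x._ : Bool -> g -> Bool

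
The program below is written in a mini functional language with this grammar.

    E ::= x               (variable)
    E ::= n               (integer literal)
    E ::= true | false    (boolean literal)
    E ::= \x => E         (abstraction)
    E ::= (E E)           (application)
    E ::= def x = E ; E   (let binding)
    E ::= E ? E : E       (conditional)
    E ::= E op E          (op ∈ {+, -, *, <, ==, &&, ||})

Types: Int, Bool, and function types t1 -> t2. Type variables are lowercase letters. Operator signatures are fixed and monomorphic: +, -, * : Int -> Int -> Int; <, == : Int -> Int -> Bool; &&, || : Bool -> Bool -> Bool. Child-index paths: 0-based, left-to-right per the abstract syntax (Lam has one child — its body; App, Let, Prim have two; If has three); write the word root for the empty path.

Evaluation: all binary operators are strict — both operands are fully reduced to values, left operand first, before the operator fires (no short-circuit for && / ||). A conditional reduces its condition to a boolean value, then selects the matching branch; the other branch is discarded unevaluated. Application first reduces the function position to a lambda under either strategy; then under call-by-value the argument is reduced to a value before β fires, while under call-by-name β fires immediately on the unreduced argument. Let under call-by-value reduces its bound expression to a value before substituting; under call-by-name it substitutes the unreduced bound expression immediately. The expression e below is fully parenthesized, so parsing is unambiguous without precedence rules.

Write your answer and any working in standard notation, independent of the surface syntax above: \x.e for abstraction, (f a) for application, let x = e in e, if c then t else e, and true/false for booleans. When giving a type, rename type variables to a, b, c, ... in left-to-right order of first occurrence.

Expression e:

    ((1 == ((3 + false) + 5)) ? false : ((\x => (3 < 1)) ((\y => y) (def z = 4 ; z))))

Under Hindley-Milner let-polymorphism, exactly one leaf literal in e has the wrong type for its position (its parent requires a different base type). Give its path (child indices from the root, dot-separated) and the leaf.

Working:
  unify Int ~ Int
  unify Int ~ Int
  unify Bool ~ Int
  FAIL: mismatch Bool ~ Int

Answer: 0.1.0.1 : false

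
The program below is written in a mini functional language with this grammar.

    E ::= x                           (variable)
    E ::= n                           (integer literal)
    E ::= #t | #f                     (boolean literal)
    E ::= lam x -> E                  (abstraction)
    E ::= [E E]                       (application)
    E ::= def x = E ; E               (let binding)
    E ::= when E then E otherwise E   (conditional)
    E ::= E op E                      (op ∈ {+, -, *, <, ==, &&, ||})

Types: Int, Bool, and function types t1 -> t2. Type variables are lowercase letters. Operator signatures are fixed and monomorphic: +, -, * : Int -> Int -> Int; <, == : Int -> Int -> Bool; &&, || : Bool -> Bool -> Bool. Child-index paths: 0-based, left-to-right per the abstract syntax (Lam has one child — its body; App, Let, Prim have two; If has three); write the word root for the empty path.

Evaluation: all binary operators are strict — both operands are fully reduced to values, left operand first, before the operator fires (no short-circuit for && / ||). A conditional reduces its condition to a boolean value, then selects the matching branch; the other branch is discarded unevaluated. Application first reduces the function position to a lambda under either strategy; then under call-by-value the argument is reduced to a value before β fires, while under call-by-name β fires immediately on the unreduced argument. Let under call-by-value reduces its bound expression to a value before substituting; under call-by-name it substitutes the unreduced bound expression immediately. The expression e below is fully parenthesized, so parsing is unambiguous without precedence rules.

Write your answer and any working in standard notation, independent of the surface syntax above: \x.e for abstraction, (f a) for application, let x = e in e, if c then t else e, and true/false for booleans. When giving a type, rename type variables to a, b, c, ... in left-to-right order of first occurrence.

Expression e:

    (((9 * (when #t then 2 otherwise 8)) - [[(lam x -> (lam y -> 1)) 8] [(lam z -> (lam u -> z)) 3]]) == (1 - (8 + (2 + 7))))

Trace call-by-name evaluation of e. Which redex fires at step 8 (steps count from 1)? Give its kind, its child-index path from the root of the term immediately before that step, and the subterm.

Derivation:
step 0: (((9 * (if true then 2 else 8)) - (((\x.(\y.1)) 8) ((\z.(\u.z)) 3))) == (1 - (8 + (2 + 7))))
step 1: [if@0.0.1] (((9 * 2) - (((\x.(\y.1)) 8) ((\z.(\u.z)) 3))) == (1 - (8 + (2 + 7))))
step 2: [delta@0.0] ((18 - (((\x.(\y.1)) 8) ((\z.(\u.z)) 3))) == (1 - (8 + (2 + 7))))
step 3: [beta@0.1.0] ((18 - ((\y.1) ((\z.(\u.z)) 3))) == (1 - (8 + (2 + 7))))
step 4: [beta@0.1] ((18 - 1) == (1 - (8 + (2 + 7))))
step 5: [delta@0] (17 == (1 - (8 + (2 + 7))))
step 6: [delta@1.1.1] (17 == (1 - (8 + 9)))
step 7: [delta@1.1] (17 == (1 - 17))
step 8: [delta@1] (17 == -16)

Answer: delta at 1 : (1 - 17)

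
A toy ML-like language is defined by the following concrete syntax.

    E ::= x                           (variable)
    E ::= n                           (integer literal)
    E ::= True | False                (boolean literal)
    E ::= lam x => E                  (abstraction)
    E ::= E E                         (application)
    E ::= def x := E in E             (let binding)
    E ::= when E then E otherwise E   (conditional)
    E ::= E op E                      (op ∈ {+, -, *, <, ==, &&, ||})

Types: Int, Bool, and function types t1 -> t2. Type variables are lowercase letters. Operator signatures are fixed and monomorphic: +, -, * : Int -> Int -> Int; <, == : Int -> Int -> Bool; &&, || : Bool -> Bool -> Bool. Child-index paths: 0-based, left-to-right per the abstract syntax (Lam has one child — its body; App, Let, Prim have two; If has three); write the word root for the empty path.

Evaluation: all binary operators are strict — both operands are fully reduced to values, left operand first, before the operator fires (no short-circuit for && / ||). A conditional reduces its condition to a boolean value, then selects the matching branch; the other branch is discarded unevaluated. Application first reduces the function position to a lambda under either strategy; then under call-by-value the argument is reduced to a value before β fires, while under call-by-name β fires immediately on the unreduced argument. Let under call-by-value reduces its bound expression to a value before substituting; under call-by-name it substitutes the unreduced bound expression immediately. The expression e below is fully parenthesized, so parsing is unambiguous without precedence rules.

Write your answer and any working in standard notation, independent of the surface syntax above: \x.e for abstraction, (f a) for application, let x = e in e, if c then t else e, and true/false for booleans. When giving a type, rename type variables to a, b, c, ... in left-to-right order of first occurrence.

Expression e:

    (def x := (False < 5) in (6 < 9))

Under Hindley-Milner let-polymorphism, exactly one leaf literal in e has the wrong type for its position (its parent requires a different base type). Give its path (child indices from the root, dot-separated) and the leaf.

Answer: 0.0 : false

Derivation:
  unify Bool ~ Int
  FAIL: mismatch Bool ~ Int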